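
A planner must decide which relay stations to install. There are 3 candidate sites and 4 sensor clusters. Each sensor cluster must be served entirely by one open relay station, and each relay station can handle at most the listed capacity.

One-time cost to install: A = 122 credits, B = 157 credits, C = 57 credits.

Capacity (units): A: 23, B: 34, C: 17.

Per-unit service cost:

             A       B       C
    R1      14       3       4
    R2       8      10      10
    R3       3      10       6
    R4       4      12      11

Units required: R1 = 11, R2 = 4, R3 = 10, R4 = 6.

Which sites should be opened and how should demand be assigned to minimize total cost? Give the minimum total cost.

Open {A, C}: R1→C 4·11=44, R2→A 8·4=32, R3→A 3·10=30, R4→A 4·6=24.
Loads: A carries 20/23, C carries 11/17. Service 130; fixed 179; total 309.
Next best feasible plan costs 317.

Minimum total cost: 309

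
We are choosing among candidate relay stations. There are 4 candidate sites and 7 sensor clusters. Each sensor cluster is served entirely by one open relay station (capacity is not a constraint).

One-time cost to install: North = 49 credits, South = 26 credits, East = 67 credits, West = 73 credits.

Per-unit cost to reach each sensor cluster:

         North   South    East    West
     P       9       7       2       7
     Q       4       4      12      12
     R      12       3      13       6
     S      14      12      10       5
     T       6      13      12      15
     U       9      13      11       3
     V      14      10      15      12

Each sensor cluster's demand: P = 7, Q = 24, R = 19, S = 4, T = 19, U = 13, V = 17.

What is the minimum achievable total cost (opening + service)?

For any fixed open set, each sensor cluster goes to its cheapest open site; total = fixed + service.
{North, South, West}: P→South 7·7=49, Q→North 4·24=96, R→South 3·19=57, S→West 5·4=20, T→North 6·19=114, U→West 3·13=39, V→South 10·17=170. Service 545; fixed 148; total 693.
{North, South, East, West}: P→East 2·7=14, Q→North 4·24=96, R→South 3·19=57, S→West 5·4=20, T→North 6·19=114, U→West 3·13=39, V→South 10·17=170. Service 510; fixed 215; total 725.
{North, South}: P→South 7·7=49, Q→North 4·24=96, R→South 3·19=57, S→South 12·4=48, T→North 6·19=114, U→North 9·13=117, V→South 10·17=170. Service 651; fixed 75; total 726.
{South}: service 836 + fixed 26 = 862
No other subset beats 693.

Minimum total cost: 693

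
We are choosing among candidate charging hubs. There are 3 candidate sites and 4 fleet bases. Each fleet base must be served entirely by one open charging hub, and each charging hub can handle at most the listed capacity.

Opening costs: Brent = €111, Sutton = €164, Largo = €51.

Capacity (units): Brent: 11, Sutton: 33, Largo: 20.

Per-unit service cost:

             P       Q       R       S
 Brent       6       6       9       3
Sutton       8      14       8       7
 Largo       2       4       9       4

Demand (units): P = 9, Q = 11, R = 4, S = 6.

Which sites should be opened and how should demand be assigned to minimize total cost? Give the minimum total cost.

Minimum total cost: 278

Open {Brent, Largo}: P→Largo 2·9=18, Q→Largo 4·11=44, R→Brent 9·4=36, S→Brent 3·6=18.
Loads: Brent carries 10/11, Largo carries 20/20. Service 116; fixed 162; total 278.
Next best feasible plan costs 306.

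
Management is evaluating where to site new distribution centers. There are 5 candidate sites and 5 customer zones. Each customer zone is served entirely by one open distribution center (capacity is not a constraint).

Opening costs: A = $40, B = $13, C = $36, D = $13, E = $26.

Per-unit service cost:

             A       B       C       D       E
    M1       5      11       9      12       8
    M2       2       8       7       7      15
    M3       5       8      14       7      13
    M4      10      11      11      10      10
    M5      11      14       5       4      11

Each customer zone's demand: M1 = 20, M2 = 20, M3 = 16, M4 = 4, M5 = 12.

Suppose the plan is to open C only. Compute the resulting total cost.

Total cost: 684

Each customer zone is assigned to its cheapest site among the open ones.
{C}: M1→C 9·20=180, M2→C 7·20=140, M3→C 14·16=224, M4→C 11·4=44, M5→C 5·12=60. Service 648; fixed 36; total 684.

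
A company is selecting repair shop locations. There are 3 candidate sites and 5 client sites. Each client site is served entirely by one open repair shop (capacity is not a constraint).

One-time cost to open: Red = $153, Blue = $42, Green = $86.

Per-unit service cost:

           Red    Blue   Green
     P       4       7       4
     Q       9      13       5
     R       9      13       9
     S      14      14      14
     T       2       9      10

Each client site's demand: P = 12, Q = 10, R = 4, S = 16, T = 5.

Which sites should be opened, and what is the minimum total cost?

Open Green only; minimum total cost 494.

For any fixed open set, each client site goes to its cheapest open site; total = fixed + service.
{Green}: P→Green 4·12=48, Q→Green 5·10=50, R→Green 9·4=36, S→Green 14·16=224, T→Green 10·5=50. Service 408; fixed 86; total 494.
{Blue, Green}: service 403 + fixed 128 = 531
{Red}: P→Red 4·12=48, Q→Red 9·10=90, R→Red 9·4=36, S→Red 14·16=224, T→Red 2·5=10. Service 408; fixed 153; total 561.
{Red, Blue, Green}: P→Red 4·12=48, Q→Green 5·10=50, R→Red 9·4=36, S→Red 14·16=224, T→Red 2·5=10. Service 368; fixed 281; total 649.
No other subset beats 494.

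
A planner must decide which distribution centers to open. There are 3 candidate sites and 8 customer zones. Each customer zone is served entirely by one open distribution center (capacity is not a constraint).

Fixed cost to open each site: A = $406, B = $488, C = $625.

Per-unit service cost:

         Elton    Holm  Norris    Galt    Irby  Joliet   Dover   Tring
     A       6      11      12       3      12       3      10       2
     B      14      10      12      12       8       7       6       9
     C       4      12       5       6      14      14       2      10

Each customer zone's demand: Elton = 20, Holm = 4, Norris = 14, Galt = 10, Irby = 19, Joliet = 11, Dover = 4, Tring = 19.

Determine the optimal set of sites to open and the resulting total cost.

For any fixed open set, each customer zone goes to its cheapest open site; total = fixed + service.
{A}: Elton→A 6·20=120, Holm→A 11·4=44, Norris→A 12·14=168, Galt→A 3·10=30, Irby→A 12·19=228, Joliet→A 3·11=33, Dover→A 10·4=40, Tring→A 2·19=38. Service 701; fixed 406; total 1107.
{A, B}: service 605 + fixed 894 = 1499
{C}: Elton→C 4·20=80, Holm→C 12·4=48, Norris→C 5·14=70, Galt→C 6·10=60, Irby→C 14·19=266, Joliet→C 14·11=154, Dover→C 2·4=8, Tring→C 10·19=190. Service 876; fixed 625; total 1501.
{A, B, C}: Elton→C 4·20=80, Holm→B 10·4=40, Norris→C 5·14=70, Galt→A 3·10=30, Irby→B 8·19=152, Joliet→A 3·11=33, Dover→C 2·4=8, Tring→A 2·19=38. Service 451; fixed 1519; total 1970.
No other subset beats 1107.

Open A only; minimum total cost 1107.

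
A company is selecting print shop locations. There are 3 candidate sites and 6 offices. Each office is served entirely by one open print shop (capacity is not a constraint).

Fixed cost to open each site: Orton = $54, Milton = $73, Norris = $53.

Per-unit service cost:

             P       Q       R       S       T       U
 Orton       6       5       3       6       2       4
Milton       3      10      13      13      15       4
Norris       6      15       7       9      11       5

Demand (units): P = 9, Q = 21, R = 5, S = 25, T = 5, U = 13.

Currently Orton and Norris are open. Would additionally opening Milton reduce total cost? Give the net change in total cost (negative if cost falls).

No — net change +46 (cost rises by 46).

Current service cost with {Orton, Norris}: 386.
Adding Milton: each office re-picks its cheapest; new service cost 359, saving 27.
Extra fixed cost: 73. Net change = 73 − 27 = 46.
(Totals: 493 → 539.)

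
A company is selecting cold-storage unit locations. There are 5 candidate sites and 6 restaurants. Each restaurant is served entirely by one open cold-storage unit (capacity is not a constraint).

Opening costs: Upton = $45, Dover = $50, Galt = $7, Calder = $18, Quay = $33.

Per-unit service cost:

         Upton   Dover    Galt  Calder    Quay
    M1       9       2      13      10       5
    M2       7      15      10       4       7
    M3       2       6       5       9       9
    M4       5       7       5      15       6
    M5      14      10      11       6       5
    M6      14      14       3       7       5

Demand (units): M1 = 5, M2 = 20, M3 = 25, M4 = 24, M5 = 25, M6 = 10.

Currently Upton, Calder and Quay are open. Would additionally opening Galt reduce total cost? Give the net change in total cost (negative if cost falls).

Current service cost with {Upton, Calder, Quay}: 450.
Adding Galt: each restaurant re-picks its cheapest; new service cost 430, saving 20.
Extra fixed cost: 7. Net change = 7 − 20 = -13.
(Totals: 546 → 533.)

Yes — net change −13 (cost falls by 13).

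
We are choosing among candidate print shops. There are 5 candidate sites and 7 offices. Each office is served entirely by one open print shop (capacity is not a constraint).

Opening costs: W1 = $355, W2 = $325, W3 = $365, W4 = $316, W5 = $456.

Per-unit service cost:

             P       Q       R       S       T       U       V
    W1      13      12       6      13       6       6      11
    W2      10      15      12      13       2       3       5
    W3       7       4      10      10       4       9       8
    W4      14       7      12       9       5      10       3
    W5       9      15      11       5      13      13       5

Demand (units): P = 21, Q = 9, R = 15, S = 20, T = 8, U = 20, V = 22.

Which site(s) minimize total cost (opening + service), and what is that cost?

For any fixed open set, each office goes to its cheapest open site; total = fixed + service.
{W3}: P→W3 7·21=147, Q→W3 4·9=36, R→W3 10·15=150, S→W3 10·20=200, T→W3 4·8=32, U→W3 9·20=180, V→W3 8·22=176. Service 921; fixed 365; total 1286.
{W2}: P→W2 10·21=210, Q→W2 15·9=135, R→W2 12·15=180, S→W2 13·20=260, T→W2 2·8=16, U→W2 3·20=60, V→W2 5·22=110. Service 971; fixed 325; total 1296.
{W4}: service 1023 + fixed 316 = 1339
{W1, W2, W3, W4, W5}: P→W3 7·21=147, Q→W3 4·9=36, R→W1 6·15=90, S→W5 5·20=100, T→W2 2·8=16, U→W2 3·20=60, V→W4 3·22=66. Service 515; fixed 1817; total 2332.
No other subset beats 1286.

Open W3 only; minimum total cost 1286.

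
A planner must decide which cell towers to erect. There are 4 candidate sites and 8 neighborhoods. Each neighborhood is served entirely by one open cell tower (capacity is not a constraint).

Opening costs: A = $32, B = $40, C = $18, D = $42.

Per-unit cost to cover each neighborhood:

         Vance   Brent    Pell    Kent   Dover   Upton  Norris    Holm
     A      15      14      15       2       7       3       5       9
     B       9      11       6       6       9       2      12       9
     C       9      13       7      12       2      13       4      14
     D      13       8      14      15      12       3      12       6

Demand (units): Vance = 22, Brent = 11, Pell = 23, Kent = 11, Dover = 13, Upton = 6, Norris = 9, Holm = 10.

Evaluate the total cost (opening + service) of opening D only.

Total cost: 1245

Each neighborhood is assigned to its cheapest site among the open ones.
{D}: Vance→D 13·22=286, Brent→D 8·11=88, Pell→D 14·23=322, Kent→D 15·11=165, Dover→D 12·13=156, Upton→D 3·6=18, Norris→D 12·9=108, Holm→D 6·10=60. Service 1203; fixed 42; total 1245.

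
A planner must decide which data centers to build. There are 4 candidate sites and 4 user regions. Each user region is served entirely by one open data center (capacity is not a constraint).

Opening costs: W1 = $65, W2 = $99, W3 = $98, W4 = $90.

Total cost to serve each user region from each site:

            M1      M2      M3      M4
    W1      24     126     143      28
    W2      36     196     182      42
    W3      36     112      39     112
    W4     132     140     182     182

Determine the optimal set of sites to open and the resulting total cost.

For any fixed open set, each user region goes to its cheapest open site; total = fixed + service.
{W1, W3}: M1→W1 24, M2→W3 112, M3→W3 39, M4→W1 28. Service 203; fixed 163; total 366.
{W1}: service 321 + fixed 65 = 386
{W3}: M1→W3 36, M2→W3 112, M3→W3 39, M4→W3 112. Service 299; fixed 98; total 397.
{W1, W2, W3, W4}: service 203 + fixed 352 = 555
No other subset beats 366.

Open W1 and W3; minimum total cost 366.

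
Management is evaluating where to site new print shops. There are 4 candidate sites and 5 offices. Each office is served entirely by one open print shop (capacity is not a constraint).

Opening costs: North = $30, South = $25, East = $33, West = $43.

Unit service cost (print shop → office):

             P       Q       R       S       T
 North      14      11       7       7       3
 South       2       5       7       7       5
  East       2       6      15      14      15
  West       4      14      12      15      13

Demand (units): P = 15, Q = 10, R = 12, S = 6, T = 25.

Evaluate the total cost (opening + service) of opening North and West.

Total cost: 444

Each office is assigned to its cheapest site among the open ones.
{North, West}: P→West 4·15=60, Q→North 11·10=110, R→North 7·12=84, S→North 7·6=42, T→North 3·25=75. Service 371; fixed 73; total 444.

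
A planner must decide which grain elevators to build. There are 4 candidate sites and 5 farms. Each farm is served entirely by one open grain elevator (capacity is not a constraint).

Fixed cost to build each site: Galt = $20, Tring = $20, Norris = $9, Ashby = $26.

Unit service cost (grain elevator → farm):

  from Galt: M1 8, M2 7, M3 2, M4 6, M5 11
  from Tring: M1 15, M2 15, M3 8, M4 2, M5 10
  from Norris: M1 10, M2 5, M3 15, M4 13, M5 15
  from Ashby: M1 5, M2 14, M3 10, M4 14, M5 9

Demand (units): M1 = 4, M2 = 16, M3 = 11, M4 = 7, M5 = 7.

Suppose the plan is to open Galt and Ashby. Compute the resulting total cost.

Each farm is assigned to its cheapest site among the open ones.
{Galt, Ashby}: M1→Ashby 5·4=20, M2→Galt 7·16=112, M3→Galt 2·11=22, M4→Galt 6·7=42, M5→Ashby 9·7=63. Service 259; fixed 46; total 305.

Total cost: 305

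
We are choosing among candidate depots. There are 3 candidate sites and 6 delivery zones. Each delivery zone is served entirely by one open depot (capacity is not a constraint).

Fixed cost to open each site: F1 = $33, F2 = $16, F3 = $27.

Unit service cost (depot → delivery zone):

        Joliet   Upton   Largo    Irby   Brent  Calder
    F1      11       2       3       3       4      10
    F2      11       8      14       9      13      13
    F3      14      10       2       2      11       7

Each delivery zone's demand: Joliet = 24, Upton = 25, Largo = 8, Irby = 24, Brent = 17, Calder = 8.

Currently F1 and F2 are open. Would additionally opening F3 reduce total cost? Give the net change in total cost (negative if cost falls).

Current service cost with {F1, F2}: 558.
Adding F3: each delivery zone re-picks its cheapest; new service cost 502, saving 56.
Extra fixed cost: 27. Net change = 27 − 56 = -29.
(Totals: 607 → 578.)

Yes — net change −29 (cost falls by 29).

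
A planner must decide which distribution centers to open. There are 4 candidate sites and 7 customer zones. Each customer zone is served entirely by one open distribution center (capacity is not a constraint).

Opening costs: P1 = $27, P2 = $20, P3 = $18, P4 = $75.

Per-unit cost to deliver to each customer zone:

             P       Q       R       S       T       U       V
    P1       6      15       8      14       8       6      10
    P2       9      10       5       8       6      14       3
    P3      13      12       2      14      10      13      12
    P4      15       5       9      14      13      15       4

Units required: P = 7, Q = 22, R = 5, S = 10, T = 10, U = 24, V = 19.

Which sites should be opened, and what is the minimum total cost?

For any fixed open set, each customer zone goes to its cheapest open site; total = fixed + service.
{P1, P2, P4}: P→P1 6·7=42, Q→P4 5·22=110, R→P2 5·5=25, S→P2 8·10=80, T→P2 6·10=60, U→P1 6·24=144, V→P2 3·19=57. Service 518; fixed 122; total 640.
{P1, P2, P3, P4}: P→P1 6·7=42, Q→P4 5·22=110, R→P3 2·5=10, S→P2 8·10=80, T→P2 6·10=60, U→P1 6·24=144, V→P2 3·19=57. Service 503; fixed 140; total 643.
{P1, P2}: service 628 + fixed 47 = 675
{P3}: service 1145 + fixed 18 = 1163
No other subset beats 640.

Open P1, P2 and P4; minimum total cost 640.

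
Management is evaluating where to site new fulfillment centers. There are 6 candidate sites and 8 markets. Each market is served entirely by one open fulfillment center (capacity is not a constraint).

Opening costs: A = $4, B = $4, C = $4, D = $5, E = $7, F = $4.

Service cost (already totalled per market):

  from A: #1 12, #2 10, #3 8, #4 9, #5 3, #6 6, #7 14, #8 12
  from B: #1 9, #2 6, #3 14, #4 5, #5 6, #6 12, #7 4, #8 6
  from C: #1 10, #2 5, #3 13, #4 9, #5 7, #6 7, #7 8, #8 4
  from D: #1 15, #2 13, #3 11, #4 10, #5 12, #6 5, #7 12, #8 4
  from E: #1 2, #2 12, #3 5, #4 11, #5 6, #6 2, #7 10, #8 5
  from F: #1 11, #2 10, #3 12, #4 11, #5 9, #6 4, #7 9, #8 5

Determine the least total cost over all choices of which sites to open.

Minimum total cost: 46

For any fixed open set, each market goes to its cheapest open site; total = fixed + service.
{B, E}: #1→E 2, #2→B 6, #3→E 5, #4→B 5, #5→B 6, #6→E 2, #7→B 4, #8→E 5. Service 35; fixed 11; total 46.
{A, B, E}: #1→E 2, #2→B 6, #3→E 5, #4→B 5, #5→A 3, #6→E 2, #7→B 4, #8→E 5. Service 32; fixed 15; total 47.
{B, C, E}: #1→E 2, #2→C 5, #3→E 5, #4→B 5, #5→B 6, #6→E 2, #7→B 4, #8→C 4. Service 33; fixed 15; total 48.
{A, B, C, D, E, F}: #1→E 2, #2→C 5, #3→E 5, #4→B 5, #5→A 3, #6→E 2, #7→B 4, #8→C 4. Service 30; fixed 28; total 58.
No other subset beats 46.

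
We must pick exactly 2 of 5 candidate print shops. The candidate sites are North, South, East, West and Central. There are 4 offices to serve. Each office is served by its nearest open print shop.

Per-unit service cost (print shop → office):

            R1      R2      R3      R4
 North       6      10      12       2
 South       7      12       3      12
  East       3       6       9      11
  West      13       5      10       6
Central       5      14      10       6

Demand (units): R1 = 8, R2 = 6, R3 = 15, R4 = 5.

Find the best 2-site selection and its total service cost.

Choose South and East; total service cost 160.

With exactly 2 open, each office uses its cheapest among the chosen.
{South, East}: R1→East 3·8=24, R2→East 6·6=36, R3→South 3·15=45, R4→East 11·5=55. Service cost 160.
{South, West}: service cost 161
{North, South}: service cost 163
Among all 10 size-2 choices, {South, East} is lowest.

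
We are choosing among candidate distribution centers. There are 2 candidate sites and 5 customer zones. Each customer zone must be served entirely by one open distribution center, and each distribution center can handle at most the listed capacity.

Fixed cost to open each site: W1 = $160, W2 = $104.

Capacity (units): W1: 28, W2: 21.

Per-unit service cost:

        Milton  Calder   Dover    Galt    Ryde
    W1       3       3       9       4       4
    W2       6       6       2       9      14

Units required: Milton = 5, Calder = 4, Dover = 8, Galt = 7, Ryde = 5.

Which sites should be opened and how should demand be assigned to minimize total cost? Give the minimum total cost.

Open {W1, W2}: Milton→W1 3·5=15, Calder→W1 3·4=12, Dover→W2 2·8=16, Galt→W1 4·7=28, Ryde→W1 4·5=20.
Loads: W1 carries 21/28, W2 carries 8/21. Service 91; fixed 264; total 355.
Next best feasible plan costs 367.

Minimum total cost: 355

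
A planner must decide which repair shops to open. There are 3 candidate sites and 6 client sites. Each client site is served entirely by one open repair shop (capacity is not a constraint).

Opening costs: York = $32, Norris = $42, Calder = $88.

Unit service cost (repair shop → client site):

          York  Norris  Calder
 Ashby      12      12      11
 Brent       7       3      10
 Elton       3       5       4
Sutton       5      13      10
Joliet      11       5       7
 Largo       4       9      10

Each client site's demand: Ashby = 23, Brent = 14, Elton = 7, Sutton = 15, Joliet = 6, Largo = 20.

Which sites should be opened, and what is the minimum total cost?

For any fixed open set, each client site goes to its cheapest open site; total = fixed + service.
{York, Norris}: Ashby→York 12·23=276, Brent→Norris 3·14=42, Elton→York 3·7=21, Sutton→York 5·15=75, Joliet→Norris 5·6=30, Largo→York 4·20=80. Service 524; fixed 74; total 598.
{York}: service 616 + fixed 32 = 648
{York, Norris, Calder}: Ashby→Calder 11·23=253, Brent→Norris 3·14=42, Elton→York 3·7=21, Sutton→York 5·15=75, Joliet→Norris 5·6=30, Largo→York 4·20=80. Service 501; fixed 162; total 663.
No other subset beats 598.

Open York and Norris; minimum total cost 598.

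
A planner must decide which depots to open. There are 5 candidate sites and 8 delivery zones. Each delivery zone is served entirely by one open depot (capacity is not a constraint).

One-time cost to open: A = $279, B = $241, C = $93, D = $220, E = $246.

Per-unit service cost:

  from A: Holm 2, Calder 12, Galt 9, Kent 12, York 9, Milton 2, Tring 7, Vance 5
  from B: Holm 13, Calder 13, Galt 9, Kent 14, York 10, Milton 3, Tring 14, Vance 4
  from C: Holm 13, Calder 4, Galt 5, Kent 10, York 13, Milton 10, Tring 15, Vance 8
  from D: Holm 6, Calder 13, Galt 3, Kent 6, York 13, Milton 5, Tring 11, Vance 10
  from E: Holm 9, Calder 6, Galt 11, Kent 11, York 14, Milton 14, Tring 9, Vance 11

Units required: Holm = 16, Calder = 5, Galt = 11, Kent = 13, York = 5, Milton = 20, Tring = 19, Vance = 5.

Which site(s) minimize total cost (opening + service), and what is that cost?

Open A and C; minimum total cost 852.

For any fixed open set, each delivery zone goes to its cheapest open site; total = fixed + service.
{A, C}: Holm→A 2·16=32, Calder→C 4·5=20, Galt→C 5·11=55, Kent→C 10·13=130, York→A 9·5=45, Milton→A 2·20=40, Tring→A 7·19=133, Vance→A 5·5=25. Service 480; fixed 372; total 852.
{A}: service 590 + fixed 279 = 869
{D}: service 696 + fixed 220 = 916
{A, B, C, D, E}: Holm→A 2·16=32, Calder→C 4·5=20, Galt→D 3·11=33, Kent→D 6·13=78, York→A 9·5=45, Milton→A 2·20=40, Tring→A 7·19=133, Vance→B 4·5=20. Service 401; fixed 1079; total 1480.
No other subset beats 852.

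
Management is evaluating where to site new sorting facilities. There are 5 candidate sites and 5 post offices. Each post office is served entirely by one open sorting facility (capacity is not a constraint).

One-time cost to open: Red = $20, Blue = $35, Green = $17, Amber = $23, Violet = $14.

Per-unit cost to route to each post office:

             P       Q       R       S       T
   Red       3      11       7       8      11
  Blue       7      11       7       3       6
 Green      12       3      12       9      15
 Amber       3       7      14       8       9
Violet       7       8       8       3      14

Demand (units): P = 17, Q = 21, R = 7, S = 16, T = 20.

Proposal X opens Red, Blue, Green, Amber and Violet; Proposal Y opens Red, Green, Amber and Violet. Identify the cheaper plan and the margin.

Proposal X: {Red, Blue, Green, Amber, Violet}: P→Red 3·17=51, Q→Green 3·21=63, R→Red 7·7=49, S→Blue 3·16=48, T→Blue 6·20=120. Service 331; fixed 109; total 440.
Proposal Y: {Red, Green, Amber, Violet}: P→Red 3·17=51, Q→Green 3·21=63, R→Red 7·7=49, S→Violet 3·16=48, T→Amber 9·20=180. Service 391; fixed 74; total 465.
Difference: |440 − 465| = 25.

Proposal X is cheaper by 25.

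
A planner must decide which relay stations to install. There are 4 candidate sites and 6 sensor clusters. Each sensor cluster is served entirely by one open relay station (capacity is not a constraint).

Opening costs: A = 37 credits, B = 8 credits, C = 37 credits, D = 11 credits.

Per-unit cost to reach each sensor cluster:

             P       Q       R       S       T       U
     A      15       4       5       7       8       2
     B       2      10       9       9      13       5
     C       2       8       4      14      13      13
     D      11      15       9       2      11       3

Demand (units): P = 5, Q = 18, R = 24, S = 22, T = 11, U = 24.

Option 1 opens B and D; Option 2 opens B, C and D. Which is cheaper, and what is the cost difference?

Option 2 is cheaper by 119.

Option 1: {B, D}: P→B 2·5=10, Q→B 10·18=180, R→B 9·24=216, S→D 2·22=44, T→D 11·11=121, U→D 3·24=72. Service 643; fixed 19; total 662.
Option 2: {B, C, D}: P→B 2·5=10, Q→C 8·18=144, R→C 4·24=96, S→D 2·22=44, T→D 11·11=121, U→D 3·24=72. Service 487; fixed 56; total 543.
Difference: |662 − 543| = 119.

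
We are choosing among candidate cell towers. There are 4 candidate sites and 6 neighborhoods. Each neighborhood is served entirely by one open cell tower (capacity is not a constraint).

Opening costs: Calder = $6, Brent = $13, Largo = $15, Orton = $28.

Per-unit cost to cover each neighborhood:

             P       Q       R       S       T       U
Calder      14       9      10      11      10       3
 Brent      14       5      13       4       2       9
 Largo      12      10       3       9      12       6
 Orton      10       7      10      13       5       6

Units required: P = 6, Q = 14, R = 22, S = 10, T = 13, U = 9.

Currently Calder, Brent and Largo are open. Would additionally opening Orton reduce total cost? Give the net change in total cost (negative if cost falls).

Current service cost with {Calder, Brent, Largo}: 301.
Adding Orton: each neighborhood re-picks its cheapest; new service cost 289, saving 12.
Extra fixed cost: 28. Net change = 28 − 12 = 16.
(Totals: 335 → 351.)

No — net change +16 (cost rises by 16).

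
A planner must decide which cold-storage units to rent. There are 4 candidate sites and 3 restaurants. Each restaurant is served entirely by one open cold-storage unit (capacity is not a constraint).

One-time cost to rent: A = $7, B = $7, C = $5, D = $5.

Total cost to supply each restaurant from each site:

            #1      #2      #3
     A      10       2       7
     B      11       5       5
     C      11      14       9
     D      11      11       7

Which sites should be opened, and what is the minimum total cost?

Open A only; minimum total cost 26.

For any fixed open set, each restaurant goes to its cheapest open site; total = fixed + service.
{A}: #1→A 10, #2→A 2, #3→A 7. Service 19; fixed 7; total 26.
{B}: #1→B 11, #2→B 5, #3→B 5. Service 21; fixed 7; total 28.
{A, B}: service 17 + fixed 14 = 31
{A, B, C, D}: #1→A 10, #2→A 2, #3→B 5. Service 17; fixed 24; total 41.
No other subset beats 26.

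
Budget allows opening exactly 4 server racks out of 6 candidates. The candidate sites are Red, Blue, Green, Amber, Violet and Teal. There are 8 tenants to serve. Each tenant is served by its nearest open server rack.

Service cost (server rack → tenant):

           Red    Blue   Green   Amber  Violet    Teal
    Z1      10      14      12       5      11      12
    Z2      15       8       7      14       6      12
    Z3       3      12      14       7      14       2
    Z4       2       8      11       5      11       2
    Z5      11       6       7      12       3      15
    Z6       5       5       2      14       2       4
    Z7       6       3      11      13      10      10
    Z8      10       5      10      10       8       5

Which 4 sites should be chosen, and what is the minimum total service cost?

With exactly 4 open, each tenant uses its cheapest among the chosen.
{Blue, Amber, Violet, Teal}: Z1→Amber 5, Z2→Violet 6, Z3→Teal 2, Z4→Teal 2, Z5→Violet 3, Z6→Violet 2, Z7→Blue 3, Z8→Blue 5. Service cost 28.
{Red, Blue, Amber, Violet}: service cost 29
{Red, Amber, Violet, Teal}: service cost 31
Among all 15 size-4 choices, {Blue, Amber, Violet, Teal} is lowest.

Choose Blue, Amber, Violet and Teal; total service cost 28.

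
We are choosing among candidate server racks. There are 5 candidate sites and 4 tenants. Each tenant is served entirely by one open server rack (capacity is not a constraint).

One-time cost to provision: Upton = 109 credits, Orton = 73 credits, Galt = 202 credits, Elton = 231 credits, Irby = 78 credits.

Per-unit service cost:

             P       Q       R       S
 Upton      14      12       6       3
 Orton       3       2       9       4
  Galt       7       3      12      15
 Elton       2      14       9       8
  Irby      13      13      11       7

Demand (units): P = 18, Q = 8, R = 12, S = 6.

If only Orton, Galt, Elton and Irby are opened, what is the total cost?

Each tenant is assigned to its cheapest site among the open ones.
{Orton, Galt, Elton, Irby}: P→Elton 2·18=36, Q→Orton 2·8=16, R→Orton 9·12=108, S→Orton 4·6=24. Service 184; fixed 584; total 768.

Total cost: 768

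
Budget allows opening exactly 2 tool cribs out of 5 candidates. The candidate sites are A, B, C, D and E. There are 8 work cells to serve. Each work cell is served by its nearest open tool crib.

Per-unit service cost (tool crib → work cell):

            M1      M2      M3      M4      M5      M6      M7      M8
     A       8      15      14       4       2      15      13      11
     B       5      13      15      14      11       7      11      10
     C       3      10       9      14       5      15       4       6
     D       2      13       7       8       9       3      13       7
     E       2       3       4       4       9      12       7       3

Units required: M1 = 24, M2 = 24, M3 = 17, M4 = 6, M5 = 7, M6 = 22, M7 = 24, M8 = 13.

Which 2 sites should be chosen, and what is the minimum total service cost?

With exactly 2 open, each work cell uses its cheapest among the chosen.
{D, E}: M1→D 2·24=48, M2→E 3·24=72, M3→E 4·17=68, M4→E 4·6=24, M5→D 9·7=63, M6→D 3·22=66, M7→E 7·24=168, M8→E 3·13=39. Service cost 548.
{B, E}: service cost 636
{C, E}: service cost 646
Among all 10 size-2 choices, {D, E} is lowest.

Choose D and E; total service cost 548.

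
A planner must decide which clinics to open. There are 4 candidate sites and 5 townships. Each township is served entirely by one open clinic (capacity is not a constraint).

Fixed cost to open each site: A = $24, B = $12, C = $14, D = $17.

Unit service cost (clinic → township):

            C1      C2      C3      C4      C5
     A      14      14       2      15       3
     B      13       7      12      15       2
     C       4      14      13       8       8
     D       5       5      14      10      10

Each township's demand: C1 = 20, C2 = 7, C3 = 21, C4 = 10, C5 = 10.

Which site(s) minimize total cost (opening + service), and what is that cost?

For any fixed open set, each township goes to its cheapest open site; total = fixed + service.
{A, B, C}: C1→C 4·20=80, C2→B 7·7=49, C3→A 2·21=42, C4→C 8·10=80, C5→B 2·10=20. Service 271; fixed 50; total 321.
{A, C, D}: service 267 + fixed 55 = 322
{A, B, C, D}: service 257 + fixed 67 = 324
{B}: C1→B 13·20=260, C2→B 7·7=49, C3→B 12·21=252, C4→B 15·10=150, C5→B 2·10=20. Service 731; fixed 12; total 743.
No other subset beats 321.

Open A, B and C; minimum total cost 321.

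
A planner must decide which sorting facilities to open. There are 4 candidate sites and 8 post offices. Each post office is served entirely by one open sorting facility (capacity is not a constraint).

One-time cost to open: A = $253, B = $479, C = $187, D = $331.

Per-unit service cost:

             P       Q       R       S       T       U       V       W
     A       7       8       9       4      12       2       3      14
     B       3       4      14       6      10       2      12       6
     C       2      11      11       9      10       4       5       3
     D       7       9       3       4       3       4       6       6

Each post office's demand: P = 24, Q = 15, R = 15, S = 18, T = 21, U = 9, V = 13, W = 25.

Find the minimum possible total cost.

For any fixed open set, each post office goes to its cheapest open site; total = fixed + service.
{C, D}: P→C 2·24=48, Q→D 9·15=135, R→D 3·15=45, S→D 4·18=72, T→D 3·21=63, U→C 4·9=36, V→C 5·13=65, W→C 3·25=75. Service 539; fixed 518; total 1057.
{D}: service 747 + fixed 331 = 1078
{C}: P→C 2·24=48, Q→C 11·15=165, R→C 11·15=165, S→C 9·18=162, T→C 10·21=210, U→C 4·9=36, V→C 5·13=65, W→C 3·25=75. Service 926; fixed 187; total 1113.
{A, B, C, D}: service 420 + fixed 1250 = 1670
No other subset beats 1057.

Minimum total cost: 1057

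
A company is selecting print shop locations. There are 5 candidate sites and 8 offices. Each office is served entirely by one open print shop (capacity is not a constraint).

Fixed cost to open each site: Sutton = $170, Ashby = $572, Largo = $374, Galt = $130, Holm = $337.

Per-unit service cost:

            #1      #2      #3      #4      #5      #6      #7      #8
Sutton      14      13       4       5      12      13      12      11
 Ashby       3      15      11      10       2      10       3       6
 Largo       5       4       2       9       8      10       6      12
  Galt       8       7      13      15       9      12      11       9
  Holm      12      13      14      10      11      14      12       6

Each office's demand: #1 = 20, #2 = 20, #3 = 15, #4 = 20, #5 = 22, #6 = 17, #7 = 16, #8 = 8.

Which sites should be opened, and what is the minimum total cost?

Open Largo only; minimum total cost 1302.

For any fixed open set, each office goes to its cheapest open site; total = fixed + service.
{Largo}: #1→Largo 5·20=100, #2→Largo 4·20=80, #3→Largo 2·15=30, #4→Largo 9·20=180, #5→Largo 8·22=176, #6→Largo 10·17=170, #7→Largo 6·16=96, #8→Largo 12·8=96. Service 928; fixed 374; total 1302.
{Sutton, Largo}: service 840 + fixed 544 = 1384
{Largo, Galt}: service 904 + fixed 504 = 1408
{Sutton, Ashby, Largo, Galt, Holm}: #1→Ashby 3·20=60, #2→Largo 4·20=80, #3→Largo 2·15=30, #4→Sutton 5·20=100, #5→Ashby 2·22=44, #6→Ashby 10·17=170, #7→Ashby 3·16=48, #8→Ashby 6·8=48. Service 580; fixed 1583; total 2163.
No other subset beats 1302.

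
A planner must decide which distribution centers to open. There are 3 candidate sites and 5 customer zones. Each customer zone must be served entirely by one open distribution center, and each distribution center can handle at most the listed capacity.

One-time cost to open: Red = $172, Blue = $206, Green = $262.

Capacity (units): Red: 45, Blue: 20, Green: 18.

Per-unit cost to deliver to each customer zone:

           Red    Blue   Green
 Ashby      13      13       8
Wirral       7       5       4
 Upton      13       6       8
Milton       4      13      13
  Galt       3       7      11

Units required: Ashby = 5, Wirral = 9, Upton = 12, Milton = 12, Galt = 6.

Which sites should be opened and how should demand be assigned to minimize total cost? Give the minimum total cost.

Open {Red}: Ashby→Red 13·5=65, Wirral→Red 7·9=63, Upton→Red 13·12=156, Milton→Red 4·12=48, Galt→Red 3·6=18.
Loads: Red carries 44/45. Service 350; fixed 172; total 522.
Next best feasible plan costs 644.

Minimum total cost: 522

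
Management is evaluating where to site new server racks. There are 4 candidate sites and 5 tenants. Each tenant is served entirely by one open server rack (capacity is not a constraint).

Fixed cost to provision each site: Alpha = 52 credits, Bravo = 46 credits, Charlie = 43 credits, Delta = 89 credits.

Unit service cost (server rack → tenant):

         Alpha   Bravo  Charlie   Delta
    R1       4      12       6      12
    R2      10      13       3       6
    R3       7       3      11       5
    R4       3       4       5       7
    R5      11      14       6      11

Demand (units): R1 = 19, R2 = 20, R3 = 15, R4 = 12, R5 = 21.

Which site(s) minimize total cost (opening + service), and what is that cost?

For any fixed open set, each tenant goes to its cheapest open site; total = fixed + service.
{Bravo, Charlie}: R1→Charlie 6·19=114, R2→Charlie 3·20=60, R3→Bravo 3·15=45, R4→Bravo 4·12=48, R5→Charlie 6·21=126. Service 393; fixed 89; total 482.
{Alpha, Bravo, Charlie}: service 343 + fixed 141 = 484
{Alpha, Charlie}: R1→Alpha 4·19=76, R2→Charlie 3·20=60, R3→Alpha 7·15=105, R4→Alpha 3·12=36, R5→Charlie 6·21=126. Service 403; fixed 95; total 498.
{Alpha, Bravo, Charlie, Delta}: R1→Alpha 4·19=76, R2→Charlie 3·20=60, R3→Bravo 3·15=45, R4→Alpha 3·12=36, R5→Charlie 6·21=126. Service 343; fixed 230; total 573.
(All 15 nonempty subsets were checked; Bravo and Charlie is lowest.)

Open Bravo and Charlie; minimum total cost 482.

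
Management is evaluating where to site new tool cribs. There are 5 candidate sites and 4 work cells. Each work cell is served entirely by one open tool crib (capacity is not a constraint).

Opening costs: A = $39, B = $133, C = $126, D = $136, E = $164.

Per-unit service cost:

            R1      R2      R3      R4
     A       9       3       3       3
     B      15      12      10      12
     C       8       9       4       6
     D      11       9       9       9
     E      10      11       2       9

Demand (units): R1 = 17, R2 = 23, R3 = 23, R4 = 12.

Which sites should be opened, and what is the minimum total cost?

Open A only; minimum total cost 366.

For any fixed open set, each work cell goes to its cheapest open site; total = fixed + service.
{A}: R1→A 9·17=153, R2→A 3·23=69, R3→A 3·23=69, R4→A 3·12=36. Service 327; fixed 39; total 366.
{A, C}: R1→C 8·17=136, R2→A 3·23=69, R3→A 3·23=69, R4→A 3·12=36. Service 310; fixed 165; total 475.
{A, B}: service 327 + fixed 172 = 499
{A, B, C, D, E}: service 287 + fixed 598 = 885
No other subset beats 366.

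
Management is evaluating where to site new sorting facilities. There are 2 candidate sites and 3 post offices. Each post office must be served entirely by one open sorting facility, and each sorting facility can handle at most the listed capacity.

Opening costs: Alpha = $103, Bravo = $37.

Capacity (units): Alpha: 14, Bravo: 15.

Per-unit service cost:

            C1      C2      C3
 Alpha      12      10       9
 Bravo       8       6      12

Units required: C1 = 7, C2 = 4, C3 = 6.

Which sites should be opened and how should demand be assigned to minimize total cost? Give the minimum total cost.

Minimum total cost: 274

Open {Alpha, Bravo}: C1→Bravo 8·7=56, C2→Bravo 6·4=24, C3→Alpha 9·6=54.
Loads: Alpha carries 6/14, Bravo carries 11/15. Service 134; fixed 140; total 274.
Next best feasible plan costs 290.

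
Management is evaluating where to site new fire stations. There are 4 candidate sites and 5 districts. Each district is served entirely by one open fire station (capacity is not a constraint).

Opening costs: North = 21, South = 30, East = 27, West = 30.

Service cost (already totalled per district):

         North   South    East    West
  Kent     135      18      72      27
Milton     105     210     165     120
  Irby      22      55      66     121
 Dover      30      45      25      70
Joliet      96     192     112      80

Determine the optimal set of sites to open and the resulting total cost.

Open North and West; minimum total cost 315.

For any fixed open set, each district goes to its cheapest open site; total = fixed + service.
{North, West}: Kent→West 27, Milton→North 105, Irby→North 22, Dover→North 30, Joliet→West 80. Service 264; fixed 51; total 315.
{North, South}: service 271 + fixed 51 = 322
{North, South, West}: Kent→South 18, Milton→North 105, Irby→North 22, Dover→North 30, Joliet→West 80. Service 255; fixed 81; total 336.
{North, South, East, West}: service 250 + fixed 108 = 358
No other subset beats 315.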